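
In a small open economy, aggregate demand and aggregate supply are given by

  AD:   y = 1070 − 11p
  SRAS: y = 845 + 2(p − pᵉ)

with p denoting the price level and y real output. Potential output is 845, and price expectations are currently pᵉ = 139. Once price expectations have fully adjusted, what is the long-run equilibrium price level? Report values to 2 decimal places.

Short run: with pᵉ = 139, SRAS is y = 567 + 2p. Setting AD = SRAS gives 503 = 13p, so p = 38.69 and y = 1070 − 11p = 644.38.
Output 644.38 is below potential 845, so over time expected prices fall and SRAS shifts right until y returns to 845.
Long run: y = 845 on the AD curve gives 845 = 1070 − 11p, so p = 20.45.

Long-run p = 20.45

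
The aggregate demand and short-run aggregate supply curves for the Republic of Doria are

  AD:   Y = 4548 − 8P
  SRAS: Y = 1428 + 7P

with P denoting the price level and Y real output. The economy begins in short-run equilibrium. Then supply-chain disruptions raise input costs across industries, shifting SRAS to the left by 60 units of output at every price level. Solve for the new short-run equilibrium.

This is a negative supply shock: SRAS shifts left.
New SRAS: Y = 1368 + 7P.
Set AD = SRAS: 4548 − 8P = 1368 + 7P, so 3180 = 15P and P = 212.
Y = 4548 − 8·212 = 2852.

P = 212, Y = 2852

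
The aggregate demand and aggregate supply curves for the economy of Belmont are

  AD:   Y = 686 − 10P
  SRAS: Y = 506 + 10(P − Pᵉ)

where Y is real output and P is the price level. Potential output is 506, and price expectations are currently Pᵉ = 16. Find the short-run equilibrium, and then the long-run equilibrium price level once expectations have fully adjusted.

Short run: P = 17, Y = 516. Long run: P = 18.

Short run: with Pᵉ = 16, SRAS is Y = 346 + 10P. Setting AD = SRAS gives 340 = 20P, so P = 17 and Y = 686 − 10·17 = 516.
Output 516 is above potential 506, so over time expected prices rise and SRAS shifts left until Y returns to 506.
Long run: Y = 506 on the AD curve gives 506 = 686 − 10P, so P = 18.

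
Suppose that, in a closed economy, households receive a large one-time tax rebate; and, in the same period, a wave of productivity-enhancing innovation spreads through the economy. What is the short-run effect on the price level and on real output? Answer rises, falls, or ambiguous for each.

Price level: ambiguous; output: rises

The first event is a positive demand shock: AD shifts right, which by itself pushes P up and Y up.
The second is a favourable supply shock: SRAS shifts right, which by itself pushes P down and Y up.
The two shocks push P in opposite directions, so the effect on P is ambiguous. Both shocks push Y up, so Y rises.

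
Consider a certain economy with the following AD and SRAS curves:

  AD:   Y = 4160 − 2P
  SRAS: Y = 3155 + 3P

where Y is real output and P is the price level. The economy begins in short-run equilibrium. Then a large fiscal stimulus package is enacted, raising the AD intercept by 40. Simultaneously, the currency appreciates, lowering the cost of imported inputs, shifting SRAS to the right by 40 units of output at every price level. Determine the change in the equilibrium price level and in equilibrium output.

After both shocks: AD is Y = 4200 − 2P and SRAS is Y = 3195 + 3P.
Setting them equal: 1005 = 5P, so P = 201.
Y = 4200 − 2·201 = 3798.
Initially P = 201, Y = 3758, so ΔP = +0 and ΔY = +40.

ΔP = +0, ΔY = +40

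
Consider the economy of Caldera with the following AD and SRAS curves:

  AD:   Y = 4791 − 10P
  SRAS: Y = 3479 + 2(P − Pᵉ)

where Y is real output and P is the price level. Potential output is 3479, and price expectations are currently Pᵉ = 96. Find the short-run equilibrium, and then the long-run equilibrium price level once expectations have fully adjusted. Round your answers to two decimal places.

Short run: with Pᵉ = 96, SRAS is Y = 3287 + 2P. Setting AD = SRAS gives 1504 = 12P, so P = 125.33 and Y = 4791 − 10P = 3537.67.
Output 3537.67 is above potential 3479, so over time expected prices rise and SRAS shifts left until Y returns to 3479.
Long run: Y = 3479 on the AD curve gives 3479 = 4791 − 10P, so P = 131.20.

Short run: P = 125.33, Y = 3537.67. Long run: P = 131.20.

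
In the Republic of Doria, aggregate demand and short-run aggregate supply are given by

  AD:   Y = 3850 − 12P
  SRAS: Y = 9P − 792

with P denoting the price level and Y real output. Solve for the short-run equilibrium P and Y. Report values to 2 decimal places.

Set AD = SRAS: 3850 − 12P = 9P − 792, so 4642 = 21P and P = 221.05.
Substituting into AD, Y = 3850 − 12P = 1197.43.

P = 221.05, Y = 1197.43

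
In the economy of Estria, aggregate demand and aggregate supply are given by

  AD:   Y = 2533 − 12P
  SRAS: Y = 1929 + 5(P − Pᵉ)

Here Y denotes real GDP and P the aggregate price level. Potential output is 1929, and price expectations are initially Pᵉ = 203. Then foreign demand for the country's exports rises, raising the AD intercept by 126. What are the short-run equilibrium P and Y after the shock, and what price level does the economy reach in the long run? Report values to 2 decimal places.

AD shifts right: new AD is Y = 2659 − 12P. With Pᵉ = 203, SRAS is Y = 914 + 5P.
Short run: 2659 − 12P = 914 + 5P gives 1745 = 17P, so P = 102.65 and Y = 2659 − 12P = 1427.24.
Y = 1427.24 is below potential 1929; expectations adjust and SRAS shifts right until Y = 1929.
Long run: on the new AD curve, 1929 = 2659 − 12P gives P = 60.83.

Short run: P = 102.65, Y = 1427.24. Long run: P = 60.83.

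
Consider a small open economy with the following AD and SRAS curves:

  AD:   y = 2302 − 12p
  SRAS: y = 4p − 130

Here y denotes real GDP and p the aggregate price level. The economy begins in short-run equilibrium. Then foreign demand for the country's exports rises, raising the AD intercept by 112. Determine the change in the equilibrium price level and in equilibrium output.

Δp = +7, Δy = +28

This is a positive demand shock: AD shifts right.
New AD: y = 2414 − 12p.
Set AD = SRAS: 2414 − 12p = 4p − 130, so 2544 = 16p and p = 159.
y = 2414 − 12·159 = 506.
Initially p = 152, y = 478, so Δp = +7 and Δy = +28.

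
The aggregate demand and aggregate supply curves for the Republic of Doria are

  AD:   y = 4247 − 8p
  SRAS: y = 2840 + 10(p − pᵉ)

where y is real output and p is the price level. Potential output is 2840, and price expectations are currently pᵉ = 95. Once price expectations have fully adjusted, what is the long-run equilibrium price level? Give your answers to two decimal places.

Long-run p = 175.88

Short run: with pᵉ = 95, SRAS is y = 1890 + 10p. Setting AD = SRAS gives 2357 = 18p, so p = 130.94 and y = 4247 − 8p = 3199.44.
Output 3199.44 is above potential 2840, so over time expected prices rise and SRAS shifts left until y returns to 2840.
Long run: y = 2840 on the AD curve gives 2840 = 4247 − 8p, so p = 175.88.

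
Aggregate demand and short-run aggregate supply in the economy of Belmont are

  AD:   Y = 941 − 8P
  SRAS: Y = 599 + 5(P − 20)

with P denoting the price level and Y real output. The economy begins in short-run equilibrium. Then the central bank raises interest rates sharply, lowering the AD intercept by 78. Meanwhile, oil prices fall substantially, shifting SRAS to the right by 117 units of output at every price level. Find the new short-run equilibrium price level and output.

After both shocks: AD is Y = 863 − 8P and SRAS is Y = 616 + 5P.
Setting them equal: 247 = 13P, so P = 19.
Y = 863 − 8·19 = 711.

P = 19, Y = 711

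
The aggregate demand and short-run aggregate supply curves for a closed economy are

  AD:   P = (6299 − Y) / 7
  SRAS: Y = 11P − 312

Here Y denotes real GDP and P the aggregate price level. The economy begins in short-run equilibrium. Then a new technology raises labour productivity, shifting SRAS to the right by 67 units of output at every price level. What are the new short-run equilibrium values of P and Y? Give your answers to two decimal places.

P = 363.56, Y = 3754.11

This is a positive supply shock: SRAS shifts right.
New SRAS: Y = 11P − 245.
Set AD = SRAS: 6299 − 7P = 11P − 245, so 6544 = 18P and P = 363.56.
Substituting into AD, Y = 3754.11.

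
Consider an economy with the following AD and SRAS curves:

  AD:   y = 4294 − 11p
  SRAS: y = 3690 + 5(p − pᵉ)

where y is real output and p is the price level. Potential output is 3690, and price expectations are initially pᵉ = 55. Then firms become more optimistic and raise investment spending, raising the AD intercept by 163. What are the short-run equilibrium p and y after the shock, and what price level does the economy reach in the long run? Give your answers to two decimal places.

AD shifts right: new AD is y = 4457 − 11p. With pᵉ = 55, SRAS is y = 3415 + 5p.
Short run: 4457 − 11p = 3415 + 5p gives 1042 = 16p, so p = 65.13 and y = 4457 − 11p = 3740.63.
y = 3740.63 is above potential 3690; expectations adjust and SRAS shifts left until y = 3690.
Long run: on the new AD curve, 3690 = 4457 − 11p gives p = 69.73.

Short run: p = 65.13, y = 3740.63. Long run: p = 69.73.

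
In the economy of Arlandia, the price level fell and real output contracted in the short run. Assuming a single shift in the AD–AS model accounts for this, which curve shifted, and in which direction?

P fell and Y fell. An AD shift moves P and Y in the same direction; an SRAS shift moves them in opposite directions.
Here P and Y moved in the same direction, so the AD curve shifted.
Since Y fell, AD shifted left.

AD shifted left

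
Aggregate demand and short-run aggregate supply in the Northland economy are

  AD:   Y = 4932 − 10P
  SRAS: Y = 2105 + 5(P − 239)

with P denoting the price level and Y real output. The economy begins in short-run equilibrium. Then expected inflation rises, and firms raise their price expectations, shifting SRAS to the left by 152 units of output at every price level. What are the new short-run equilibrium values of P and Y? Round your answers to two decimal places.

P = 278.27, Y = 2149.33

This is a negative supply shock: SRAS shifts left.
New SRAS: Y = 758 + 5P.
Set AD = SRAS: 4932 − 10P = 758 + 5P, so 4174 = 15P and P = 278.27.
Substituting into AD, Y = 2149.33.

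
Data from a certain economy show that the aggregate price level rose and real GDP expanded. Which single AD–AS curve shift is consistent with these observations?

AD shifted right

P rose and Y rose. An AD shift moves P and Y in the same direction; an SRAS shift moves them in opposite directions.
Here P and Y moved in the same direction, so the AD curve shifted.
Since Y rose, AD shifted right.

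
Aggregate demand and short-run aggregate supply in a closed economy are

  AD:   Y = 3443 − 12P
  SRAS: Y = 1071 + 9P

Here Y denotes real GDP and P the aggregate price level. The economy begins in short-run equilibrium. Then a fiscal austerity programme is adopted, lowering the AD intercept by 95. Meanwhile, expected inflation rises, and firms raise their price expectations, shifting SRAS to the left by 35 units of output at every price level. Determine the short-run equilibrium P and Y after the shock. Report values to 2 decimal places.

P = 110.10, Y = 2026.86

After both shocks: AD is Y = 3348 − 12P and SRAS is Y = 1036 + 9P.
Setting them equal: 2312 = 21P, so P = 110.10.
Substituting into AD, Y = 2026.86.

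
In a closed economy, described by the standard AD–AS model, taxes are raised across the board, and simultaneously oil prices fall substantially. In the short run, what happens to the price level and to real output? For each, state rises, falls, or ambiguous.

The first event is a negative demand shock: AD shifts left, which by itself pushes P down and Y down.
The second is a favourable supply shock: SRAS shifts right, which by itself pushes P down and Y up.
Both shocks push P down, so P falls. The two shocks push Y in opposite directions, so the effect on Y is ambiguous.

Price level: falls; output: ambiguous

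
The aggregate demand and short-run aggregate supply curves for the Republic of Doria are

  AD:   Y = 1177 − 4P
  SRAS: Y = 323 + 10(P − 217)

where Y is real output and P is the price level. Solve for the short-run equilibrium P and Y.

Write SRAS as Y = 323 + 10P − 2170 = 10P − 1847.
Set AD = SRAS: 1177 − 4P = 10P − 1847, so 3024 = 14P and P = 216.
Then Y = 1177 − 4·216 = 313.

P = 216, Y = 313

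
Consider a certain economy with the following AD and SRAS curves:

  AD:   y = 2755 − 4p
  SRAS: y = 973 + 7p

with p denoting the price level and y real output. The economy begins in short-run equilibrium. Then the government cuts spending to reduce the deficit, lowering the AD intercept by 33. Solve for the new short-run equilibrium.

This is a negative demand shock: AD shifts left.
New AD: y = 2722 − 4p.
Set AD = SRAS: 2722 − 4p = 973 + 7p, so 1749 = 11p and p = 159.
y = 2722 − 4·159 = 2086.

p = 159, y = 2086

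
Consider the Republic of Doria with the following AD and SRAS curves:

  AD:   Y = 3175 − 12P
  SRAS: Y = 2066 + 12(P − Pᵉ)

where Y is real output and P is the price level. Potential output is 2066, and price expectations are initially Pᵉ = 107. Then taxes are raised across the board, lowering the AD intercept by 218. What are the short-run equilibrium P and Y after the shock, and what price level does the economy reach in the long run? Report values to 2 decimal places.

Short run: P = 90.63, Y = 1869.50. Long run: P = 74.25.

AD shifts left: new AD is Y = 2957 − 12P. With Pᵉ = 107, SRAS is Y = 782 + 12P.
Short run: 2957 − 12P = 782 + 12P gives 2175 = 24P, so P = 90.63 and Y = 2957 − 12P = 1869.50.
Y = 1869.50 is below potential 2066; expectations adjust and SRAS shifts right until Y = 2066.
Long run: on the new AD curve, 2066 = 2957 − 12P gives P = 74.25.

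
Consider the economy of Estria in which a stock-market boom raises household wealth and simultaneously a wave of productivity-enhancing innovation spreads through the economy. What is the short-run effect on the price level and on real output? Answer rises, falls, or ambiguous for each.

The first event is a positive demand shock: AD shifts right, which by itself pushes P up and Y up.
The second is a favourable supply shock: SRAS shifts right, which by itself pushes P down and Y up.
The two shocks push P in opposite directions, so the effect on P is ambiguous. Both shocks push Y up, so Y rises.

Price level: ambiguous; output: rises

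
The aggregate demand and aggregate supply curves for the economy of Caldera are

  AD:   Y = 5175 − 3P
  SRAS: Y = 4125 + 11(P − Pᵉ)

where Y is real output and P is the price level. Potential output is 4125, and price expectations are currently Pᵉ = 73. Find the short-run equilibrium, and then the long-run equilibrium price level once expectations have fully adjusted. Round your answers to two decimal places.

Short run: with Pᵉ = 73, SRAS is Y = 3322 + 11P. Setting AD = SRAS gives 1853 = 14P, so P = 132.36 and Y = 5175 − 3P = 4777.93.
Output 4777.93 is above potential 4125, so over time expected prices rise and SRAS shifts left until Y returns to 4125.
Long run: Y = 4125 on the AD curve gives 4125 = 5175 − 3P, so P = 350.00.

Short run: P = 132.36, Y = 4777.93. Long run: P = 350.00.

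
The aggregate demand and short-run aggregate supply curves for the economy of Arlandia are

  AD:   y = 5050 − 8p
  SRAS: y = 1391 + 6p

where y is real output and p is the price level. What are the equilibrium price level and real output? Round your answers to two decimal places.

p = 261.36, y = 2959.14

Set AD = SRAS: 5050 − 8p = 1391 + 6p, so 3659 = 14p and p = 261.36.
Substituting into AD, y = 5050 − 8p = 2959.14.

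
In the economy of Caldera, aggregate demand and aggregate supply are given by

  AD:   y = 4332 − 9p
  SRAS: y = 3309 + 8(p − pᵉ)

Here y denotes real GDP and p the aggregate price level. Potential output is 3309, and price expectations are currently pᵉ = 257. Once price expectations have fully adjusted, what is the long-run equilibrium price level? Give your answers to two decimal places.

Long-run p = 113.67

Short run: with pᵉ = 257, SRAS is y = 1253 + 8p. Setting AD = SRAS gives 3079 = 17p, so p = 181.12 and y = 4332 − 9p = 2701.94.
Output 2701.94 is below potential 3309, so over time expected prices fall and SRAS shifts right until y returns to 3309.
Long run: y = 3309 on the AD curve gives 3309 = 4332 − 9p, so p = 113.67.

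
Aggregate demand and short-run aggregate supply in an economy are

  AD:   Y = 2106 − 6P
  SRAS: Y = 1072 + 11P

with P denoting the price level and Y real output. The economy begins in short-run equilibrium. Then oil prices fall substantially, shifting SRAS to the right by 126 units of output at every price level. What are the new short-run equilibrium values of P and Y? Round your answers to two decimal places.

This is a positive supply shock: SRAS shifts right.
New SRAS: Y = 1198 + 11P.
Set AD = SRAS: 2106 − 6P = 1198 + 11P, so 908 = 17P and P = 53.41.
Substituting into AD, Y = 1785.53.

P = 53.41, Y = 1785.53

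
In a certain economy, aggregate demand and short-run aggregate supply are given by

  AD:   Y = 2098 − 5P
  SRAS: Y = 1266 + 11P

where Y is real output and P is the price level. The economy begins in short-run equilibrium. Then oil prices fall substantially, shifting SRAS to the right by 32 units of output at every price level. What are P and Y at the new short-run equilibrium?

P = 50, Y = 1848

This is a positive supply shock: SRAS shifts right.
New SRAS: Y = 1298 + 11P.
Set AD = SRAS: 2098 − 5P = 1298 + 11P, so 800 = 16P and P = 50.
Y = 2098 − 5·50 = 1848.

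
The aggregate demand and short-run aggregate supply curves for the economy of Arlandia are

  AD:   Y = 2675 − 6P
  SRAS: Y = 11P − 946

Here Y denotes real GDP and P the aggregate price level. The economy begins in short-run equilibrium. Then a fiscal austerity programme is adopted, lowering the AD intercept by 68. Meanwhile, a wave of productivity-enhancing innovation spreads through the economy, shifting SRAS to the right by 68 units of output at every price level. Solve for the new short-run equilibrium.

P = 205, Y = 1377

After both shocks: AD is Y = 2607 − 6P and SRAS is Y = 11P − 878.
Setting them equal: 3485 = 17P, so P = 205.
Y = 2607 − 6·205 = 1377.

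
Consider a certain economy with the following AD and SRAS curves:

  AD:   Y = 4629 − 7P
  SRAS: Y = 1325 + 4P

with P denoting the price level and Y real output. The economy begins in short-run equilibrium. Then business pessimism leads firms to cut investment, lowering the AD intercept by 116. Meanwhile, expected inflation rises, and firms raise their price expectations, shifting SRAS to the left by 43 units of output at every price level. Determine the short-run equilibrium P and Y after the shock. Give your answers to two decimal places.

After both shocks: AD is Y = 4513 − 7P and SRAS is Y = 1282 + 4P.
Setting them equal: 3231 = 11P, so P = 293.73.
Substituting into AD, Y = 2456.91.

P = 293.73, Y = 2456.91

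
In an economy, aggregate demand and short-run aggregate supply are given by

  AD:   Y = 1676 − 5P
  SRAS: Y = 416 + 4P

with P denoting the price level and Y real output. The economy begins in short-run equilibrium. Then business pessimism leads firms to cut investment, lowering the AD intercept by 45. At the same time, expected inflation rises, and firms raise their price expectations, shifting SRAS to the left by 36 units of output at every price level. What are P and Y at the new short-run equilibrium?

P = 139, Y = 936

After both shocks: AD is Y = 1631 − 5P and SRAS is Y = 380 + 4P.
Setting them equal: 1251 = 9P, so P = 139.
Y = 1631 − 5·139 = 936.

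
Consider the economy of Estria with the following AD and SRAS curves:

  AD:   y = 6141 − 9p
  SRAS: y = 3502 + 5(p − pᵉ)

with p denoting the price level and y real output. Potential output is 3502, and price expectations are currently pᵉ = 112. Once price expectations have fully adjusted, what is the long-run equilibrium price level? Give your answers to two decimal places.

Short run: with pᵉ = 112, SRAS is y = 2942 + 5p. Setting AD = SRAS gives 3199 = 14p, so p = 228.50 and y = 6141 − 9p = 4084.50.
Output 4084.50 is above potential 3502, so over time expected prices rise and SRAS shifts left until y returns to 3502.
Long run: y = 3502 on the AD curve gives 3502 = 6141 − 9p, so p = 293.22.

Long-run p = 293.22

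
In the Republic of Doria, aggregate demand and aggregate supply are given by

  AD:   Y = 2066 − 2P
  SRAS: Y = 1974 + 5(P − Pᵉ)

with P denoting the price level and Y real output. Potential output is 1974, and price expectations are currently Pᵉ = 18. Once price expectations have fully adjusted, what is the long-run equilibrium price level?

Long-run P = 46

Short run: with Pᵉ = 18, SRAS is Y = 1884 + 5P. Setting AD = SRAS gives 182 = 7P, so P = 26 and Y = 2066 − 2·26 = 2014.
Output 2014 is above potential 1974, so over time expected prices rise and SRAS shifts left until Y returns to 1974.
Long run: Y = 1974 on the AD curve gives 1974 = 2066 − 2P, so P = 46.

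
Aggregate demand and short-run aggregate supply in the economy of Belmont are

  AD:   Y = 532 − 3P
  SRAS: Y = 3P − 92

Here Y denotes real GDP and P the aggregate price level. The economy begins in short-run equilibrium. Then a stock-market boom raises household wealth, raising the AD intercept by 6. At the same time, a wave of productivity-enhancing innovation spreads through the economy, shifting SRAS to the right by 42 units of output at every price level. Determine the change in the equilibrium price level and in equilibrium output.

ΔP = -6, ΔY = +24

After both shocks: AD is Y = 538 − 3P and SRAS is Y = 3P − 50.
Setting them equal: 588 = 6P, so P = 98.
Y = 538 − 3·98 = 244.
Initially P = 104, Y = 220, so ΔP = -6 and ΔY = +24.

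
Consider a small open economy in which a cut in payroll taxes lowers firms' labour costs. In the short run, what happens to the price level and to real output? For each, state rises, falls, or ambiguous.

This is a favourable supply shock: SRAS shifts right.
Moving along the downward-sloping AD curve, P falls and Y rises.

Price level: falls; output: rises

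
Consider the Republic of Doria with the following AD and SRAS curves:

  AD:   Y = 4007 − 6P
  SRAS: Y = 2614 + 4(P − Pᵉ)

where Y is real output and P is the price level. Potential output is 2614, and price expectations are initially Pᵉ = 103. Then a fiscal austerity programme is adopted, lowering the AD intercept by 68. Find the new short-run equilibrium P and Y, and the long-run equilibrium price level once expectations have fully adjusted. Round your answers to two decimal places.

Short run: P = 173.70, Y = 2896.80. Long run: P = 220.83.

AD shifts left: new AD is Y = 3939 − 6P. With Pᵉ = 103, SRAS is Y = 2202 + 4P.
Short run: 3939 − 6P = 2202 + 4P gives 1737 = 10P, so P = 173.70 and Y = 3939 − 6P = 2896.80.
Y = 2896.80 is above potential 2614; expectations adjust and SRAS shifts left until Y = 2614.
Long run: on the new AD curve, 2614 = 3939 − 6P gives P = 220.83.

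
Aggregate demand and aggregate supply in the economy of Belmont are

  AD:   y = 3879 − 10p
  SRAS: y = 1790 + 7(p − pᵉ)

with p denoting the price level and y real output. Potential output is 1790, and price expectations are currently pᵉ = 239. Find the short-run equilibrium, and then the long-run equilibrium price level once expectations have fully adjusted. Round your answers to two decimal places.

Short run: with pᵉ = 239, SRAS is y = 117 + 7p. Setting AD = SRAS gives 3762 = 17p, so p = 221.29 and y = 3879 − 10p = 1666.06.
Output 1666.06 is below potential 1790, so over time expected prices fall and SRAS shifts right until y returns to 1790.
Long run: y = 1790 on the AD curve gives 1790 = 3879 − 10p, so p = 208.90.

Short run: p = 221.29, y = 1666.06. Long run: p = 208.90.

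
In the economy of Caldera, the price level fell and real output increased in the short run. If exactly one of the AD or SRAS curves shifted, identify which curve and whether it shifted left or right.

SRAS shifted right

P fell and Y rose. An AD shift moves P and Y in the same direction; an SRAS shift moves them in opposite directions.
Here P and Y moved in opposite directions, so the SRAS curve shifted.
Since Y rose, SRAS shifted right.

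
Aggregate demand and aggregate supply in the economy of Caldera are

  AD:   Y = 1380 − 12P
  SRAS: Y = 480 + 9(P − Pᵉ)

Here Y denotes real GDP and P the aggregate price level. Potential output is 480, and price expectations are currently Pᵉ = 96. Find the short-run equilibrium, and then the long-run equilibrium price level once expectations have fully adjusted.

Short run: P = 84, Y = 372. Long run: P = 75.

Short run: with Pᵉ = 96, SRAS is Y = 9P − 384. Setting AD = SRAS gives 1764 = 21P, so P = 84 and Y = 1380 − 12·84 = 372.
Output 372 is below potential 480, so over time expected prices fall and SRAS shifts right until Y returns to 480.
Long run: Y = 480 on the AD curve gives 480 = 1380 − 12P, so P = 75.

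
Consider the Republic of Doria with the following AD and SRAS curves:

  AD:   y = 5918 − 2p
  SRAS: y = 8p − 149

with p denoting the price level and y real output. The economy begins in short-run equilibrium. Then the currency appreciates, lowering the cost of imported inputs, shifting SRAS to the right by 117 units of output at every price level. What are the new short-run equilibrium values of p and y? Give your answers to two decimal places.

p = 595.00, y = 4728.00

This is a positive supply shock: SRAS shifts right.
New SRAS: y = 8p − 32.
Set AD = SRAS: 5918 − 2p = 8p − 32, so 5950 = 10p and p = 595.00.
Substituting into AD, y = 4728.00.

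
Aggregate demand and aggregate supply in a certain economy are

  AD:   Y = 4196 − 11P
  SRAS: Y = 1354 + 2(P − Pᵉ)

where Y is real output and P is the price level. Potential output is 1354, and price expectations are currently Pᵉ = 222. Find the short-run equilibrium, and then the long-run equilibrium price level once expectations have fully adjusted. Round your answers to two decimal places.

Short run: P = 252.77, Y = 1415.54. Long run: P = 258.36.

Short run: with Pᵉ = 222, SRAS is Y = 910 + 2P. Setting AD = SRAS gives 3286 = 13P, so P = 252.77 and Y = 4196 − 11P = 1415.54.
Output 1415.54 is above potential 1354, so over time expected prices rise and SRAS shifts left until Y returns to 1354.
Long run: Y = 1354 on the AD curve gives 1354 = 4196 − 11P, so P = 258.36.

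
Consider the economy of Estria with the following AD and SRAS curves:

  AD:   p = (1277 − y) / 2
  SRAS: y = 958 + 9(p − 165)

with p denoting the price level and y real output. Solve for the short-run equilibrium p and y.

p = 164, y = 949

Write SRAS as y = 958 + 9p − 1485 = 9p − 527.
Rearrange AD to y = 1277 − 2p.
Set AD = SRAS: 1277 − 2p = 9p − 527, so 1804 = 11p and p = 164.
Then y = 1277 − 2·164 = 949.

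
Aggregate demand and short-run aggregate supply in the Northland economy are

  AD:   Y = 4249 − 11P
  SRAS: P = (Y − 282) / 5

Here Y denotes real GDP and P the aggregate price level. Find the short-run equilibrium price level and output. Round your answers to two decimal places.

P = 247.94, Y = 1521.69

Rearrange SRAS to Y = 282 + 5P.
Set AD = SRAS: 4249 − 11P = 282 + 5P, so 3967 = 16P and P = 247.94.
Substituting into AD, Y = 4249 − 11P = 1521.69.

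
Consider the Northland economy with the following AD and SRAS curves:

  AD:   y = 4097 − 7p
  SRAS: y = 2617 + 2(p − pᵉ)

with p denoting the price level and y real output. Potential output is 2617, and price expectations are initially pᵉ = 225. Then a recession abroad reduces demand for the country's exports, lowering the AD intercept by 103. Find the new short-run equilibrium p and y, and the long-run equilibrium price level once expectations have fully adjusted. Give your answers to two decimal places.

Short run: p = 203.00, y = 2573.00. Long run: p = 196.71.

AD shifts left: new AD is y = 3994 − 7p. With pᵉ = 225, SRAS is y = 2167 + 2p.
Short run: 3994 − 7p = 2167 + 2p gives 1827 = 9p, so p = 203.00 and y = 3994 − 7p = 2573.00.
y = 2573.00 is below potential 2617; expectations adjust and SRAS shifts right until y = 2617.
Long run: on the new AD curve, 2617 = 3994 − 7p gives p = 196.71.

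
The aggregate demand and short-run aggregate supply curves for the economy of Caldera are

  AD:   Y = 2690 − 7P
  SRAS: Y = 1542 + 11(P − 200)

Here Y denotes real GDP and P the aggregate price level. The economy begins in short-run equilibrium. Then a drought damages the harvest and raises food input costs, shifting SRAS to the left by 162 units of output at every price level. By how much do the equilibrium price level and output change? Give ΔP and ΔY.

ΔP = +9, ΔY = -63

This is a negative supply shock: SRAS shifts left.
New SRAS: Y = 11P − 820.
Set AD = SRAS: 2690 − 7P = 11P − 820, so 3510 = 18P and P = 195.
Y = 2690 − 7·195 = 1325.
Initially P = 186, Y = 1388, so ΔP = +9 and ΔY = -63.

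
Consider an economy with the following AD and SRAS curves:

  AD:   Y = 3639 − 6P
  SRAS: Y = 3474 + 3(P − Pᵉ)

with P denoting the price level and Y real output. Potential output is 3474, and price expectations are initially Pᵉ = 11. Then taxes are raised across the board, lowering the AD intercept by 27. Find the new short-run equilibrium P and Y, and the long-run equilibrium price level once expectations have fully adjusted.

AD shifts left: new AD is Y = 3612 − 6P. With Pᵉ = 11, SRAS is Y = 3441 + 3P.
Short run: 3612 − 6P = 3441 + 3P gives 171 = 9P, so P = 19 and Y = 3612 − 6·19 = 3498.
Y = 3498 is above potential 3474; expectations adjust and SRAS shifts left until Y = 3474.
Long run: on the new AD curve, 3474 = 3612 − 6P gives P = 23.

Short run: P = 19, Y = 3498. Long run: P = 23.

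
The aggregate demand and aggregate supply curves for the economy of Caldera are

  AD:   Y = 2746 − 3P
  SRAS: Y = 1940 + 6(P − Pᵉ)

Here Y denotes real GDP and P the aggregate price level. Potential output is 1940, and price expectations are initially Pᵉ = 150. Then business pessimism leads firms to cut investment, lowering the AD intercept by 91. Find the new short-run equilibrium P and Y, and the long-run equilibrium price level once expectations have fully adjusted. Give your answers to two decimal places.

AD shifts left: new AD is Y = 2655 − 3P. With Pᵉ = 150, SRAS is Y = 1040 + 6P.
Short run: 2655 − 3P = 1040 + 6P gives 1615 = 9P, so P = 179.44 and Y = 2655 − 3P = 2116.67.
Y = 2116.67 is above potential 1940; expectations adjust and SRAS shifts left until Y = 1940.
Long run: on the new AD curve, 1940 = 2655 − 3P gives P = 238.33.

Short run: P = 179.44, Y = 2116.67. Long run: P = 238.33.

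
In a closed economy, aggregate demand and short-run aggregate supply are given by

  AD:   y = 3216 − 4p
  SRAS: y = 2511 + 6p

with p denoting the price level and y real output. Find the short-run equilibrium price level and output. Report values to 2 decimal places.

p = 70.50, y = 2934.00

Set AD = SRAS: 3216 − 4p = 2511 + 6p, so 705 = 10p and p = 70.50.
Substituting into AD, y = 3216 − 4p = 2934.00.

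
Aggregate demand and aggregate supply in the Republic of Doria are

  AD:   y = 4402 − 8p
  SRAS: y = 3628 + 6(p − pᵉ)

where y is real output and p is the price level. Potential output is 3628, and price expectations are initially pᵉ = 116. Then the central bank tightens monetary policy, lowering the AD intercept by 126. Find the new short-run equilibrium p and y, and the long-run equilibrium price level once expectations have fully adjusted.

Short run: p = 96, y = 3508. Long run: p = 81.

AD shifts left: new AD is y = 4276 − 8p. With pᵉ = 116, SRAS is y = 2932 + 6p.
Short run: 4276 − 8p = 2932 + 6p gives 1344 = 14p, so p = 96 and y = 4276 − 8·96 = 3508.
y = 3508 is below potential 3628; expectations adjust and SRAS shifts right until y = 3628.
Long run: on the new AD curve, 3628 = 4276 − 8p gives p = 81.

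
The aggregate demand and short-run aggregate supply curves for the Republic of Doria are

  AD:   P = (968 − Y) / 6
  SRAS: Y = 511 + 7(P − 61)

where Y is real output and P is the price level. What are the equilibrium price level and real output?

P = 68, Y = 560

Write SRAS as Y = 511 + 7P − 427 = 84 + 7P.
Rearrange AD to Y = 968 − 6P.
Set AD = SRAS: 968 − 6P = 84 + 7P, so 884 = 13P and P = 68.
Then Y = 968 − 6·68 = 560.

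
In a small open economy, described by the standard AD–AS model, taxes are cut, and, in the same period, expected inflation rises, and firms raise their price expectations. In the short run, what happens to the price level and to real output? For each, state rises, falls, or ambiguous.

Price level: rises; output: ambiguous

The first event is a positive demand shock: AD shifts right, which by itself pushes P up and Y up.
The second is an adverse supply shock: SRAS shifts left, which by itself pushes P up and Y down.
Both shocks push P up, so P rises. The two shocks push Y in opposite directions, so the effect on Y is ambiguous.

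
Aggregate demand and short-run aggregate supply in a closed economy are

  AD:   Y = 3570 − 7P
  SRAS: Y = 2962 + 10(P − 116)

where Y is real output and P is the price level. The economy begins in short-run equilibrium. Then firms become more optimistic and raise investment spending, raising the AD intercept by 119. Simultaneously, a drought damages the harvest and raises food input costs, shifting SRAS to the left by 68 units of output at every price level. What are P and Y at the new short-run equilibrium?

After both shocks: AD is Y = 3689 − 7P and SRAS is Y = 1734 + 10P.
Setting them equal: 1955 = 17P, so P = 115.
Y = 3689 − 7·115 = 2884.

P = 115, Y = 2884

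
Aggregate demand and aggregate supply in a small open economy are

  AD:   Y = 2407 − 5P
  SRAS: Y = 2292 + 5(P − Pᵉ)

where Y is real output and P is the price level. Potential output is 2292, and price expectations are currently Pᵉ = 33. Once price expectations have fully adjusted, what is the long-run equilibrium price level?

Short run: with Pᵉ = 33, SRAS is Y = 2127 + 5P. Setting AD = SRAS gives 280 = 10P, so P = 28 and Y = 2407 − 5·28 = 2267.
Output 2267 is below potential 2292, so over time expected prices fall and SRAS shifts right until Y returns to 2292.
Long run: Y = 2292 on the AD curve gives 2292 = 2407 − 5P, so P = 23.

Long-run P = 23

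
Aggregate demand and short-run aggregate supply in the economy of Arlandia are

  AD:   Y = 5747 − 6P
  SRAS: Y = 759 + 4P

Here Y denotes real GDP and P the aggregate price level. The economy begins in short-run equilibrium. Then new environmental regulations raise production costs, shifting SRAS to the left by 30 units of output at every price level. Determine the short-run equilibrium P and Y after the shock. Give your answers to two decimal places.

This is a negative supply shock: SRAS shifts left.
New SRAS: Y = 729 + 4P.
Set AD = SRAS: 5747 − 6P = 729 + 4P, so 5018 = 10P and P = 501.80.
Substituting into AD, Y = 2736.20.

P = 501.80, Y = 2736.20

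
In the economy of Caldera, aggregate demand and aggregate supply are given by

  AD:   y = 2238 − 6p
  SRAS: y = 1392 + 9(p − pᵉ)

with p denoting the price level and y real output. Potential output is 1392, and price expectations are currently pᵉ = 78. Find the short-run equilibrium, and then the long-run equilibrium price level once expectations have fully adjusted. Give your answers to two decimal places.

Short run: p = 103.20, y = 1618.80. Long run: p = 141.00.

Short run: with pᵉ = 78, SRAS is y = 690 + 9p. Setting AD = SRAS gives 1548 = 15p, so p = 103.20 and y = 2238 − 6p = 1618.80.
Output 1618.80 is above potential 1392, so over time expected prices rise and SRAS shifts left until y returns to 1392.
Long run: y = 1392 on the AD curve gives 1392 = 2238 − 6p, so p = 141.00.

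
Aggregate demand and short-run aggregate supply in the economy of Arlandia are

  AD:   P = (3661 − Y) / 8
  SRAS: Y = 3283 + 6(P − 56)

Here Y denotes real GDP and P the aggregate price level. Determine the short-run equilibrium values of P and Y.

P = 51, Y = 3253

Write SRAS as Y = 3283 + 6P − 336 = 2947 + 6P.
Rearrange AD to Y = 3661 − 8P.
Set AD = SRAS: 3661 − 8P = 2947 + 6P, so 714 = 14P and P = 51.
Then Y = 3661 − 8·51 = 3253.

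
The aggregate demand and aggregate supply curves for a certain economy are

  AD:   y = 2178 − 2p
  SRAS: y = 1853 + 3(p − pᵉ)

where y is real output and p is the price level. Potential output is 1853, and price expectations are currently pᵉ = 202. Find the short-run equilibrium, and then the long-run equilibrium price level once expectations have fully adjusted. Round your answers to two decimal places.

Short run: with pᵉ = 202, SRAS is y = 1247 + 3p. Setting AD = SRAS gives 931 = 5p, so p = 186.20 and y = 2178 − 2p = 1805.60.
Output 1805.60 is below potential 1853, so over time expected prices fall and SRAS shifts right until y returns to 1853.
Long run: y = 1853 on the AD curve gives 1853 = 2178 − 2p, so p = 162.50.

Short run: p = 186.20, y = 1805.60. Long run: p = 162.50.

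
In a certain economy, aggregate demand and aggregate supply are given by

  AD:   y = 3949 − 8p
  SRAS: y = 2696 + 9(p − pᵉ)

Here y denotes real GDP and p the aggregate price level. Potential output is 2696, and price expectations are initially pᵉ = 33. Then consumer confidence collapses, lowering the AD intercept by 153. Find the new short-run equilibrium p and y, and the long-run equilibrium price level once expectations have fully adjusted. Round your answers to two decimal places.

Short run: p = 82.18, y = 3138.59. Long run: p = 137.50.

AD shifts left: new AD is y = 3796 − 8p. With pᵉ = 33, SRAS is y = 2399 + 9p.
Short run: 3796 − 8p = 2399 + 9p gives 1397 = 17p, so p = 82.18 and y = 3796 − 8p = 3138.59.
y = 3138.59 is above potential 2696; expectations adjust and SRAS shifts left until y = 2696.
Long run: on the new AD curve, 2696 = 3796 − 8p gives p = 137.50.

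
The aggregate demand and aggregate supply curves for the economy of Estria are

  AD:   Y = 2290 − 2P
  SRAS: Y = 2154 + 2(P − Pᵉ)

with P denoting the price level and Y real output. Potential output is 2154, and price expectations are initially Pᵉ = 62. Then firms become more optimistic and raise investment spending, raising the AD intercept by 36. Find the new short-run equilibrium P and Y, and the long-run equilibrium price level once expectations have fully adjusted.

Short run: P = 74, Y = 2178. Long run: P = 86.

AD shifts right: new AD is Y = 2326 − 2P. With Pᵉ = 62, SRAS is Y = 2030 + 2P.
Short run: 2326 − 2P = 2030 + 2P gives 296 = 4P, so P = 74 and Y = 2326 − 2·74 = 2178.
Y = 2178 is above potential 2154; expectations adjust and SRAS shifts left until Y = 2154.
Long run: on the new AD curve, 2154 = 2326 − 2P gives P = 86.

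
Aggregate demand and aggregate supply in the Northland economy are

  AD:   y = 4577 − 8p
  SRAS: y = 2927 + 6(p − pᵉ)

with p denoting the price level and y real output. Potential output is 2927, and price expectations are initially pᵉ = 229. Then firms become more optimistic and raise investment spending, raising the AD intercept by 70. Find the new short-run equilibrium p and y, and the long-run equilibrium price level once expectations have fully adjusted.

Short run: p = 221, y = 2879. Long run: p = 215.

AD shifts right: new AD is y = 4647 − 8p. With pᵉ = 229, SRAS is y = 1553 + 6p.
Short run: 4647 − 8p = 1553 + 6p gives 3094 = 14p, so p = 221 and y = 4647 − 8·221 = 2879.
y = 2879 is below potential 2927; expectations adjust and SRAS shifts right until y = 2927.
Long run: on the new AD curve, 2927 = 4647 − 8p gives p = 215.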